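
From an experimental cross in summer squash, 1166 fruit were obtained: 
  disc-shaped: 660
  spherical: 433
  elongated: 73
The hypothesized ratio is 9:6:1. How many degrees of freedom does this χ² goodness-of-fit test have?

2

A goodness-of-fit test with 3 phenotype classes has df = 3 − 1 = 2.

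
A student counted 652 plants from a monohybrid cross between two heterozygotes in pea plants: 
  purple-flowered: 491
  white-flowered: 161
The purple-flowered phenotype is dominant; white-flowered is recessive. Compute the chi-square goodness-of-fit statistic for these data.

For a monohybrid cross between heterozygotes with complete dominance, the expected phenotypic ratio is 3:1.
Under the 3:1 hypothesis (Σ ratio = 4, N = 652):
  purple-flowered: 652 × 3/4 = 489
  white-flowered: 652 × 1/4 = 163
χ² = Σ (O − E)² / E
  purple-flowered: (491 − 489)² / 489 = 0.0082
  white-flowered: (161 − 163)² / 163 = 0.0245
χ² = 0.0082 + 0.0245 = 0.0327 ≈ 0.033

0.033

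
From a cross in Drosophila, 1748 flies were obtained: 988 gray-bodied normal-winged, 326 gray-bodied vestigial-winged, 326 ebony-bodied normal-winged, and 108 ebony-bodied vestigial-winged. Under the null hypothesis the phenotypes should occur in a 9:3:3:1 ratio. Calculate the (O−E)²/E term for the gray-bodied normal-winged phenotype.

Expected counts for N = 1748 under a 9:3:3:1 ratio (total parts = 16):
  gray-bodied normal-winged: 1748 × 9/16 = 983.25
  gray-bodied vestigial-winged: 1748 × 3/16 = 327.75
  ebony-bodied normal-winged: 1748 × 3/16 = 327.75
  ebony-bodied vestigial-winged: 1748 × 1/16 = 109.25
Contribution of gray-bodied normal-winged: (988 − 983.25)² / 983.25 = 0.0229

0.023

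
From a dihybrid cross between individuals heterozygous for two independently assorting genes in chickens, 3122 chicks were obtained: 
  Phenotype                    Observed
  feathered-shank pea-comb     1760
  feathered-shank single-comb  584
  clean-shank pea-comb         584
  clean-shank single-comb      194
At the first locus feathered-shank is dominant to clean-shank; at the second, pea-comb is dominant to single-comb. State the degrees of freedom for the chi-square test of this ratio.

3

A dihybrid F₂ with independent assortment and complete dominance at both loci gives a 9:3:3:1 phenotypic ratio.
A goodness-of-fit test with 4 phenotype classes has df = 4 − 1 = 3.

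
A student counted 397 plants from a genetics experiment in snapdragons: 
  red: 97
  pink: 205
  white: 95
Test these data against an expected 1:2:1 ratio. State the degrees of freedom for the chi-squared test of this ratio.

A goodness-of-fit test with 3 phenotype classes has df = 3 − 1 = 2.

2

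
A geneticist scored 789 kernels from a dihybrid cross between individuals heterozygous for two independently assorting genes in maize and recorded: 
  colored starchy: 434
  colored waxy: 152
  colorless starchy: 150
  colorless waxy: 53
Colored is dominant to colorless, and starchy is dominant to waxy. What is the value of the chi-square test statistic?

A dihybrid F₂ with independent assortment and complete dominance at both loci gives a 9:3:3:1 phenotypic ratio.
The 9:3:3:1 ratio has 16 parts, so with N = 789 the expected counts are:
  colored starchy: 789 × 9/16 = 443.8125
  colored waxy: 789 × 3/16 = 147.9375
  colorless starchy: 789 × 3/16 = 147.9375
  colorless waxy: 789 × 1/16 = 49.3125
χ² = Σ (O − E)² / E
  colored starchy: (434 − 443.8125)² / 443.8125 = 0.2170
  colored waxy: (152 − 147.9375)² / 147.9375 = 0.1116
  colorless starchy: (150 − 147.9375)² / 147.9375 = 0.0288
  colorless waxy: (53 − 49.3125)² / 49.3125 = 0.2757
χ² = 0.2170 + 0.1116 + 0.0288 + 0.2757 = 0.6331 ≈ 0.633

0.633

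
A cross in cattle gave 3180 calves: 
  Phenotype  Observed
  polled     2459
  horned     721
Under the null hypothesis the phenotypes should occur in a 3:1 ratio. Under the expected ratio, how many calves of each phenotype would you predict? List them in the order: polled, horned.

Total ratio parts = 4. Expected numbers out of 3180:
  polled: 3180 × 3/4 = 2385
  horned: 3180 × 1/4 = 795

2385, 795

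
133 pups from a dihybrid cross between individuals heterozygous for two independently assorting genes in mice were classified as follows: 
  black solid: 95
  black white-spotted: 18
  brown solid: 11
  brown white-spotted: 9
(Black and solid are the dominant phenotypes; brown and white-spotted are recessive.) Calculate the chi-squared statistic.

A dihybrid F₂ with independent assortment and complete dominance at both loci gives a 9:3:3:1 phenotypic ratio.
Total ratio parts = 16. Expected numbers out of 133:
  black solid: 133 × 9/16 = 74.8125
  black white-spotted: 133 × 3/16 = 24.9375
  brown solid: 133 × 3/16 = 24.9375
  brown white-spotted: 133 × 1/16 = 8.3125
χ² = Σ (O − E)² / E
  black solid: (95 − 74.8125)² / 74.8125 = 5.4474
  black white-spotted: (18 − 24.9375)² / 24.9375 = 1.9300
  brown solid: (11 − 24.9375)² / 24.9375 = 7.7896
  brown white-spotted: (9 − 8.3125)² / 8.3125 = 0.0569
χ² = 5.4474 + 1.9300 + 7.7896 + 0.0569 = 15.2239 ≈ 15.224

15.224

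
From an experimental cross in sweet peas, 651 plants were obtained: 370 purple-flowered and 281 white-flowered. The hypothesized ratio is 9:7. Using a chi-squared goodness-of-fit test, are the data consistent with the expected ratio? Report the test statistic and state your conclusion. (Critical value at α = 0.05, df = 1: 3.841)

0.091; consistent

Expected counts for N = 651 under a 9:7 ratio (total parts = 16):
  purple-flowered: 651 × 9/16 = 366.1875
  white-flowered: 651 × 7/16 = 284.8125
χ² = Σ (O − E)² / E
  purple-flowered: (370 − 366.1875)² / 366.1875 = 0.0397
  white-flowered: (281 − 284.8125)² / 284.8125 = 0.0510
χ² = 0.0397 + 0.0510 = 0.0907 ≈ 0.091
Degrees of freedom = 2 − 1 = 1; critical value at α = 0.05 is 3.841.
Since 0.091 < 3.841, we fail to reject the null hypothesis — the data are consistent with the 9:7 ratio.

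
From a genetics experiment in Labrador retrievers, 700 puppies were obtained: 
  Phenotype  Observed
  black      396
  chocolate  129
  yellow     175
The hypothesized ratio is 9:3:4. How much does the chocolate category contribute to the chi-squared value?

Under the 9:3:4 hypothesis (Σ ratio = 16, N = 700):
  black: 700 × 9/16 = 393.75
  chocolate: 700 × 3/16 = 131.25
  yellow: 700 × 4/16 = 175
Contribution of chocolate: (129 − 131.25)² / 131.25 = 0.0386

0.039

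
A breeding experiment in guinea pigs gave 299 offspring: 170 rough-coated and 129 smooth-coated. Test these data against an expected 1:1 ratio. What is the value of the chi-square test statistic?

Total ratio parts = 2. Expected numbers out of 299:
  rough-coated: 299 × 1/2 = 149.5
  smooth-coated: 299 × 1/2 = 149.5
χ² = Σ (O − E)² / E
  rough-coated: (170 − 149.5)² / 149.5 = 2.8110
  smooth-coated: (129 − 149.5)² / 149.5 = 2.8110
χ² = 2.8110 + 2.8110 = 5.622

5.622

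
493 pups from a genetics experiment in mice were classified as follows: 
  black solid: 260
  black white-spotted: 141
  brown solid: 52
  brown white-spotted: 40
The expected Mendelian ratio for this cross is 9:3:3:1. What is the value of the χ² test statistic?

Total ratio parts = 16. Expected numbers out of 493:
  black solid: 493 × 9/16 = 277.3125
  black white-spotted: 493 × 3/16 = 92.4375
  brown solid: 493 × 3/16 = 92.4375
  brown white-spotted: 493 × 1/16 = 30.8125
χ² = Σ (O − E)² / E
  black solid: (260 − 277.3125)² / 277.3125 = 1.0808
  black white-spotted: (141 − 92.4375)² / 92.4375 = 25.5126
  brown solid: (52 − 92.4375)² / 92.4375 = 17.6897
  brown white-spotted: (40 − 30.8125)² / 30.8125 = 2.7395
χ² = 1.0808 + 25.5126 + 17.6897 + 2.7395 = 47.0226 ≈ 47.023

47.023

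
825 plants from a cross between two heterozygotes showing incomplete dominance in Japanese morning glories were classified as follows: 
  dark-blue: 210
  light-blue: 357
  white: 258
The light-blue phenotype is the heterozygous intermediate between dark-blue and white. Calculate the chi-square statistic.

20.520

With incomplete dominance, a heterozygote × heterozygote cross gives a 1:2:1 phenotypic ratio.
Expected counts for N = 825 under a 1:2:1 ratio (total parts = 4):
  dark-blue: 825 × 1/4 = 206.25
  light-blue: 825 × 2/4 = 412.5
  white: 825 × 1/4 = 206.25
χ² = Σ (O − E)² / E
  dark-blue: (210 − 206.25)² / 206.25 = 0.0682
  light-blue: (357 − 412.5)² / 412.5 = 7.4673
  white: (258 − 206.25)² / 206.25 = 12.9845
χ² = 0.0682 + 7.4673 + 12.9845 = 20.520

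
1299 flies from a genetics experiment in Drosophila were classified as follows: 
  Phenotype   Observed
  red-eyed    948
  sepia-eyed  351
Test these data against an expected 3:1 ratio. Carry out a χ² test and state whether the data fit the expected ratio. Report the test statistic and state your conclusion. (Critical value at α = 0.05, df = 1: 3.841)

2.829; consistent

Total ratio parts = 4. Expected numbers out of 1299:
  red-eyed: 1299 × 3/4 = 974.25
  sepia-eyed: 1299 × 1/4 = 324.75
χ² = Σ (O − E)² / E
  red-eyed: (948 − 974.25)² / 974.25 = 0.7073
  sepia-eyed: (351 − 324.75)² / 324.75 = 2.1218
χ² = 0.7073 + 2.1218 = 2.8291 ≈ 2.829
Degrees of freedom = 2 − 1 = 1; critical value at α = 0.05 is 3.841.
Since 2.829 < 3.841, we fail to reject the null hypothesis — the data are consistent with the 3:1 ratio.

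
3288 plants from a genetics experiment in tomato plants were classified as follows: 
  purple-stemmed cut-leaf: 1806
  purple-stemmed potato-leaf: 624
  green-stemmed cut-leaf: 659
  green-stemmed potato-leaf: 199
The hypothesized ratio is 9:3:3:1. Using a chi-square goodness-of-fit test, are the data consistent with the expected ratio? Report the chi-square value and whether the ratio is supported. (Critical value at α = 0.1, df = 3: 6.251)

Under the 9:3:3:1 hypothesis (Σ ratio = 16, N = 3288):
  purple-stemmed cut-leaf: 3288 × 9/16 = 1849.5
  purple-stemmed potato-leaf: 3288 × 3/16 = 616.5
  green-stemmed cut-leaf: 3288 × 3/16 = 616.5
  green-stemmed potato-leaf: 3288 × 1/16 = 205.5
χ² = Σ (O − E)² / E
  purple-stemmed cut-leaf: (1806 − 1849.5)² / 1849.5 = 1.0231
  purple-stemmed potato-leaf: (624 − 616.5)² / 616.5 = 0.0912
  green-stemmed cut-leaf: (659 − 616.5)² / 616.5 = 2.9298
  green-stemmed potato-leaf: (199 − 205.5)² / 205.5 = 0.2056
χ² = 1.0231 + 0.0912 + 2.9298 + 0.2056 = 4.2497 ≈ 4.250
Degrees of freedom = 4 − 1 = 3; critical value at α = 0.1 is 6.251.
Since 4.250 < 6.251, we fail to reject the null hypothesis — the data are consistent with the 9:3:3:1 ratio.

4.250; consistent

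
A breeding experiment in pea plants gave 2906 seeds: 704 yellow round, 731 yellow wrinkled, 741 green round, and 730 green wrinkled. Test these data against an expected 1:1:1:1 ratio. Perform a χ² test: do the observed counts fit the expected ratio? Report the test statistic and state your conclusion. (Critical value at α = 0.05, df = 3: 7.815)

1.031; consistent

Under the 1:1:1:1 hypothesis (Σ ratio = 4, N = 2906):
  yellow round: 2906 × 1/4 = 726.5
  yellow wrinkled: 2906 × 1/4 = 726.5
  green round: 2906 × 1/4 = 726.5
  green wrinkled: 2906 × 1/4 = 726.5
χ² = Σ (O − E)² / E
  yellow round: (704 − 726.5)² / 726.5 = 0.6968
  yellow wrinkled: (731 − 726.5)² / 726.5 = 0.0279
  green round: (741 − 726.5)² / 726.5 = 0.2894
  green wrinkled: (730 − 726.5)² / 726.5 = 0.0169
χ² = 0.6968 + 0.0279 + 0.2894 + 0.0169 = 1.031
Degrees of freedom = 4 − 1 = 3; critical value at α = 0.05 is 7.815.
Since 1.031 < 7.815, we fail to reject the null hypothesis — the data are consistent with the 1:1:1:1 ratio.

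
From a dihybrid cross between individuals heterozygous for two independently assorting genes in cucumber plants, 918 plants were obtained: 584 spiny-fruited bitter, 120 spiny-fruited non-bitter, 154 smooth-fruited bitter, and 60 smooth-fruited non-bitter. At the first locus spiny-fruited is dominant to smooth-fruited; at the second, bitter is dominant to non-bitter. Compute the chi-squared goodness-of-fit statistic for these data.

A dihybrid F₂ with independent assortment and complete dominance at both loci gives a 9:3:3:1 phenotypic ratio.
The 9:3:3:1 ratio has 16 parts, so with N = 918 the expected counts are:
  spiny-fruited bitter: 918 × 9/16 = 516.375
  spiny-fruited non-bitter: 918 × 3/16 = 172.125
  smooth-fruited bitter: 918 × 3/16 = 172.125
  smooth-fruited non-bitter: 918 × 1/16 = 57.375
χ² = Σ (O − E)² / E
  spiny-fruited bitter: (584 − 516.375)² / 516.375 = 8.8562
  spiny-fruited non-bitter: (120 − 172.125)² / 172.125 = 15.7851
  smooth-fruited bitter: (154 − 172.125)² / 172.125 = 1.9086
  smooth-fruited non-bitter: (60 − 57.375)² / 57.375 = 0.1201
χ² = 8.8562 + 15.7851 + 1.9086 + 0.1201 = 26.670

26.670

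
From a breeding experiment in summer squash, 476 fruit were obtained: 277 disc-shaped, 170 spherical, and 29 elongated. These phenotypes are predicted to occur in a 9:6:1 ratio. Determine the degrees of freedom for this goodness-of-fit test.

A goodness-of-fit test with 3 phenotype classes has df = 3 − 1 = 2.

2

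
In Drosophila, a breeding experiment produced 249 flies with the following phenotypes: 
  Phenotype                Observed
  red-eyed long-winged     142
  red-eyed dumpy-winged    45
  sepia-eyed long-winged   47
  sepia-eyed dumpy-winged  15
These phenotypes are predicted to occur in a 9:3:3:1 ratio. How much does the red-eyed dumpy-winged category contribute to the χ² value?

Expected counts for N = 249 under a 9:3:3:1 ratio (total parts = 16):
  red-eyed long-winged: 249 × 9/16 = 140.0625
  red-eyed dumpy-winged: 249 × 3/16 = 46.6875
  sepia-eyed long-winged: 249 × 3/16 = 46.6875
  sepia-eyed dumpy-winged: 249 × 1/16 = 15.5625
Contribution of red-eyed dumpy-winged: (45 − 46.6875)² / 46.6875 = 0.0610

0.061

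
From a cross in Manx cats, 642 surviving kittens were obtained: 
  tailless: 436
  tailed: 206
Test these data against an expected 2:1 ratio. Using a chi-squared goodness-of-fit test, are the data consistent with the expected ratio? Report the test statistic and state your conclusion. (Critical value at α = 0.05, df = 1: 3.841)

0.449; consistent

Under the 2:1 hypothesis (Σ ratio = 3, N = 642):
  tailless: 642 × 2/3 = 428
  tailed: 642 × 1/3 = 214
χ² = Σ (O − E)² / E
  tailless: (436 − 428)² / 428 = 0.1495
  tailed: (206 − 214)² / 214 = 0.2991
χ² = 0.1495 + 0.2991 = 0.4486 ≈ 0.449
Degrees of freedom = 2 − 1 = 1; critical value at α = 0.05 is 3.841.
Since 0.449 < 3.841, we fail to reject the null hypothesis — the data are consistent with the 2:1 ratio.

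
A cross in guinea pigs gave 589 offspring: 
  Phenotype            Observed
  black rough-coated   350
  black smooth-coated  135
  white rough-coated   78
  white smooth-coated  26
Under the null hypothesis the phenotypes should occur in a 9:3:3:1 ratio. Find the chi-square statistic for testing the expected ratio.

19.220

The 9:3:3:1 ratio has 16 parts, so with N = 589 the expected counts are:
  black rough-coated: 589 × 9/16 = 331.3125
  black smooth-coated: 589 × 3/16 = 110.4375
  white rough-coated: 589 × 3/16 = 110.4375
  white smooth-coated: 589 × 1/16 = 36.8125
χ² = Σ (O − E)² / E
  black rough-coated: (350 − 331.3125)² / 331.3125 = 1.0541
  black smooth-coated: (135 − 110.4375)² / 110.4375 = 5.4630
  white rough-coated: (78 − 110.4375)² / 110.4375 = 9.5275
  white smooth-coated: (26 − 36.8125)² / 36.8125 = 3.1758
χ² = 1.0541 + 5.4630 + 9.5275 + 3.1758 = 19.2204 ≈ 19.220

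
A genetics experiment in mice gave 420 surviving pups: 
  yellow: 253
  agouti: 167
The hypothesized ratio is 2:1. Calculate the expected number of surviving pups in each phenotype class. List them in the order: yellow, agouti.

Expected counts for N = 420 under a 2:1 ratio (total parts = 3):
  yellow: 420 × 2/3 = 280
  agouti: 420 × 1/3 = 140

280, 140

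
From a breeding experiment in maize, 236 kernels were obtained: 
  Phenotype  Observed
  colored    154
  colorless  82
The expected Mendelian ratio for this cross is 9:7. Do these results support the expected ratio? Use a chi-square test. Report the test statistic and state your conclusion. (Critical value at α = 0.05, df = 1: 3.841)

7.775; not consistent

Under the 9:7 hypothesis (Σ ratio = 16, N = 236):
  colored: 236 × 9/16 = 132.75
  colorless: 236 × 7/16 = 103.25
χ² = Σ (O − E)² / E
  colored: (154 − 132.75)² / 132.75 = 3.4016
  colorless: (82 − 103.25)² / 103.25 = 4.3735
χ² = 3.4016 + 4.3735 = 7.7751 ≈ 7.775
Degrees of freedom = 2 − 1 = 1; critical value at α = 0.05 is 3.841.
Since 7.775 > 3.841, we reject the null hypothesis — the data do not fit the 9:7 ratio.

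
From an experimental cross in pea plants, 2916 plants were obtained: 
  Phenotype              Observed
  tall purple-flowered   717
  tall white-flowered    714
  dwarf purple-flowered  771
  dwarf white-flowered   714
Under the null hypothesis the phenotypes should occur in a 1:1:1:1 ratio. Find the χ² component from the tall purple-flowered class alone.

0.198

Under the 1:1:1:1 hypothesis (Σ ratio = 4, N = 2916):
  tall purple-flowered: 2916 × 1/4 = 729
  tall white-flowered: 2916 × 1/4 = 729
  dwarf purple-flowered: 2916 × 1/4 = 729
  dwarf white-flowered: 2916 × 1/4 = 729
Contribution of tall purple-flowered: (717 − 729)² / 729 = 0.1975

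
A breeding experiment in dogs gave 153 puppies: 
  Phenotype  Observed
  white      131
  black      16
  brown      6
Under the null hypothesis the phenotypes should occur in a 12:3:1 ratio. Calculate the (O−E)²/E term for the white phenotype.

The 12:3:1 ratio has 16 parts, so with N = 153 the expected counts are:
  white: 153 × 12/16 = 114.75
  black: 153 × 3/16 = 28.6875
  brown: 153 × 1/16 = 9.5625
Contribution of white: (131 − 114.75)² / 114.75 = 2.3012

2.301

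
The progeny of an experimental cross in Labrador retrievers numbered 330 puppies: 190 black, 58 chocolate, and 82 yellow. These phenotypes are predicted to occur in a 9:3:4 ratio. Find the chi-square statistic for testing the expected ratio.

Expected counts for N = 330 under a 9:3:4 ratio (total parts = 16):
  black: 330 × 9/16 = 185.625
  chocolate: 330 × 3/16 = 61.875
  yellow: 330 × 4/16 = 82.5
χ² = Σ (O − E)² / E
  black: (190 − 185.625)² / 185.625 = 0.1031
  chocolate: (58 − 61.875)² / 61.875 = 0.2427
  yellow: (82 − 82.5)² / 82.5 = 0.0030
χ² = 0.1031 + 0.2427 + 0.0030 = 0.3488 ≈ 0.349

0.349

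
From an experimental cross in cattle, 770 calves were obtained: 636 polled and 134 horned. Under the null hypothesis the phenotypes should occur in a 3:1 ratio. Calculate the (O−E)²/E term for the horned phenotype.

17.778

Under the 3:1 hypothesis (Σ ratio = 4, N = 770):
  polled: 770 × 3/4 = 577.5
  horned: 770 × 1/4 = 192.5
Contribution of horned: (134 − 192.5)² / 192.5 = 17.7779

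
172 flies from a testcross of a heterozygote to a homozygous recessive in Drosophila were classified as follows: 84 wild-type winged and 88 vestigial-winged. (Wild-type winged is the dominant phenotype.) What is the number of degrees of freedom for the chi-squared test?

1

A testcross of a heterozygote (Aa × aa) gives a 1:1 phenotypic ratio.
A goodness-of-fit test with 2 phenotype classes has df = 2 − 1 = 1.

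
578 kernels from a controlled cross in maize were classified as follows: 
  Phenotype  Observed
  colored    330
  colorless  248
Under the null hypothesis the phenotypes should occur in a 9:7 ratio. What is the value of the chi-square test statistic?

The 9:7 ratio has 16 parts, so with N = 578 the expected counts are:
  colored: 578 × 9/16 = 325.125
  colorless: 578 × 7/16 = 252.875
χ² = Σ (O − E)² / E
  colored: (330 − 325.125)² / 325.125 = 0.0731
  colorless: (248 − 252.875)² / 252.875 = 0.0940
χ² = 0.0731 + 0.0940 = 0.1671 ≈ 0.167

0.167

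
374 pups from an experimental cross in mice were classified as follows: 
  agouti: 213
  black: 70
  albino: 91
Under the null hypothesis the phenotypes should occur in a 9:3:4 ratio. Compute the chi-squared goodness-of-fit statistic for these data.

0.100

Under the 9:3:4 hypothesis (Σ ratio = 16, N = 374):
  agouti: 374 × 9/16 = 210.375
  black: 374 × 3/16 = 70.125
  albino: 374 × 4/16 = 93.5
χ² = Σ (O − E)² / E
  agouti: (213 − 210.375)² / 210.375 = 0.0328
  black: (70 − 70.125)² / 70.125 = 0.0002
  albino: (91 − 93.5)² / 93.5 = 0.0668
χ² = 0.0328 + 0.0002 + 0.0668 = 0.0998 ≈ 0.100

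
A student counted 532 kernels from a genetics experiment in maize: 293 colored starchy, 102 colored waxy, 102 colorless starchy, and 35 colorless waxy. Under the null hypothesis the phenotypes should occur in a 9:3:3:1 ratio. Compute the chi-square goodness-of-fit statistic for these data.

0.324

Expected counts for N = 532 under a 9:3:3:1 ratio (total parts = 16):
  colored starchy: 532 × 9/16 = 299.25
  colored waxy: 532 × 3/16 = 99.75
  colorless starchy: 532 × 3/16 = 99.75
  colorless waxy: 532 × 1/16 = 33.25
χ² = Σ (O − E)² / E
  colored starchy: (293 − 299.25)² / 299.25 = 0.1305
  colored waxy: (102 − 99.75)² / 99.75 = 0.0508
  colorless starchy: (102 − 99.75)² / 99.75 = 0.0508
  colorless waxy: (35 − 33.25)² / 33.25 = 0.0921
χ² = 0.1305 + 0.0508 + 0.0508 + 0.0921 = 0.3242 ≈ 0.324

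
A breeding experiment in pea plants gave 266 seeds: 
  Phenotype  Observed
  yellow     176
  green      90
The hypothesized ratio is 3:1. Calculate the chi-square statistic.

11.073

The 3:1 ratio has 4 parts, so with N = 266 the expected counts are:
  yellow: 266 × 3/4 = 199.5
  green: 266 × 1/4 = 66.5
χ² = Σ (O − E)² / E
  yellow: (176 − 199.5)² / 199.5 = 2.7682
  green: (90 − 66.5)² / 66.5 = 8.3045
χ² = 2.7682 + 8.3045 = 11.0727 ≈ 11.073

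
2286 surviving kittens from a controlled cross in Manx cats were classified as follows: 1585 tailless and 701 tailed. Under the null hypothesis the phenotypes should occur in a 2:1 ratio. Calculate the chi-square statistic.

7.325

Expected counts for N = 2286 under a 2:1 ratio (total parts = 3):
  tailless: 2286 × 2/3 = 1524
  tailed: 2286 × 1/3 = 762
χ² = Σ (O − E)² / E
  tailless: (1585 − 1524)² / 1524 = 2.4416
  tailed: (701 − 762)² / 762 = 4.8832
χ² = 2.4416 + 4.8832 = 7.3248 ≈ 7.325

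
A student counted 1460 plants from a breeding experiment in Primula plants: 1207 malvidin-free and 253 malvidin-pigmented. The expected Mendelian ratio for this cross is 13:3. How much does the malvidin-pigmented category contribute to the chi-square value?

1.573

Total ratio parts = 16. Expected numbers out of 1460:
  malvidin-free: 1460 × 13/16 = 1186.25
  malvidin-pigmented: 1460 × 3/16 = 273.75
Contribution of malvidin-pigmented: (253 − 273.75)² / 273.75 = 1.5728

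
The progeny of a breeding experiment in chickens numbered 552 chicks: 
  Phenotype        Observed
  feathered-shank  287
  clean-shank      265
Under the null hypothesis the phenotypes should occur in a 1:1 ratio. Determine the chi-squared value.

0.877

Expected counts for N = 552 under a 1:1 ratio (total parts = 2):
  feathered-shank: 552 × 1/2 = 276
  clean-shank: 552 × 1/2 = 276
χ² = Σ (O − E)² / E
  feathered-shank: (287 − 276)² / 276 = 0.4384
  clean-shank: (265 − 276)² / 276 = 0.4384
χ² = 0.4384 + 0.4384 = 0.8768 ≈ 0.877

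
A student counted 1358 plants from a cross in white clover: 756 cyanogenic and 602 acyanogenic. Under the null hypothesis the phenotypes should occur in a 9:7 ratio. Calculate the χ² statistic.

Expected counts for N = 1358 under a 9:7 ratio (total parts = 16):
  cyanogenic: 1358 × 9/16 = 763.875
  acyanogenic: 1358 × 7/16 = 594.125
χ² = Σ (O − E)² / E
  cyanogenic: (756 − 763.875)² / 763.875 = 0.0812
  acyanogenic: (602 − 594.125)² / 594.125 = 0.1044
χ² = 0.0812 + 0.1044 = 0.1856 ≈ 0.186

0.186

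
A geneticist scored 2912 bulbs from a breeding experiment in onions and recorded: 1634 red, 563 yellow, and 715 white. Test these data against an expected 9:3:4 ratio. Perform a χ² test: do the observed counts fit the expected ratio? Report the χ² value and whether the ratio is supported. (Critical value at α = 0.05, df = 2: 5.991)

0.771; consistent

Expected counts for N = 2912 under a 9:3:4 ratio (total parts = 16):
  red: 2912 × 9/16 = 1638
  yellow: 2912 × 3/16 = 546
  white: 2912 × 4/16 = 728
χ² = Σ (O − E)² / E
  red: (1634 − 1638)² / 1638 = 0.0098
  yellow: (563 − 546)² / 546 = 0.5293
  white: (715 − 728)² / 728 = 0.2321
χ² = 0.0098 + 0.5293 + 0.2321 = 0.7712 ≈ 0.771
Degrees of freedom = 3 − 1 = 2; critical value at α = 0.05 is 5.991.
Since 0.771 < 5.991, we fail to reject the null hypothesis — the data are consistent with the 9:3:4 ratio.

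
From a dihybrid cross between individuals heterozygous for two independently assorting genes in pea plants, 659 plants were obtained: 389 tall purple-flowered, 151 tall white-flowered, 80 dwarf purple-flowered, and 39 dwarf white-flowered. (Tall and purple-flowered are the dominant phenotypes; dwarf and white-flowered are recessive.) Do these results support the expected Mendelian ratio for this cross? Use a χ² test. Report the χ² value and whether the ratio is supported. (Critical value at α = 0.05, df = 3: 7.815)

22.472; not consistent

A dihybrid F₂ with independent assortment and complete dominance at both loci gives a 9:3:3:1 phenotypic ratio.
Expected counts for N = 659 under a 9:3:3:1 ratio (total parts = 16):
  tall purple-flowered: 659 × 9/16 = 370.6875
  tall white-flowered: 659 × 3/16 = 123.5625
  dwarf purple-flowered: 659 × 3/16 = 123.5625
  dwarf white-flowered: 659 × 1/16 = 41.1875
χ² = Σ (O − E)² / E
  tall purple-flowered: (389 − 370.6875)² / 370.6875 = 0.9047
  tall white-flowered: (151 − 123.5625)² / 123.5625 = 6.0926
  dwarf purple-flowered: (80 − 123.5625)² / 123.5625 = 15.3581
  dwarf white-flowered: (39 − 41.1875)² / 41.1875 = 0.1162
χ² = 0.9047 + 6.0926 + 15.3581 + 0.1162 = 22.4716 ≈ 22.472
Degrees of freedom = 4 − 1 = 3; critical value at α = 0.05 is 7.815.
Since 22.472 > 7.815, we reject the null hypothesis — the data do not fit the 9:3:3:1 ratio.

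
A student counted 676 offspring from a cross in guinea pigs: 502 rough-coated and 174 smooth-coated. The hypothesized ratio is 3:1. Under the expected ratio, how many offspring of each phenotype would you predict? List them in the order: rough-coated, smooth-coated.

Total ratio parts = 4. Expected numbers out of 676:
  rough-coated: 676 × 3/4 = 507
  smooth-coated: 676 × 1/4 = 169

507, 169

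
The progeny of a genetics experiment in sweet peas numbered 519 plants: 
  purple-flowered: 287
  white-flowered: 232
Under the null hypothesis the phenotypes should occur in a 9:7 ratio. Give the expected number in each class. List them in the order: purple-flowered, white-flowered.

291.9375, 227.0625

Total ratio parts = 16. Expected numbers out of 519:
  purple-flowered: 519 × 9/16 = 291.9375
  white-flowered: 519 × 7/16 = 227.0625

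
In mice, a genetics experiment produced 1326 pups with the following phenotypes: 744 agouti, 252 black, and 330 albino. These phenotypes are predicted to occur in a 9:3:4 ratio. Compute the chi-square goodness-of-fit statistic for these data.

Under the 9:3:4 hypothesis (Σ ratio = 16, N = 1326):
  agouti: 1326 × 9/16 = 745.875
  black: 1326 × 3/16 = 248.625
  albino: 1326 × 4/16 = 331.5
χ² = Σ (O − E)² / E
  agouti: (744 − 745.875)² / 745.875 = 0.0047
  black: (252 − 248.625)² / 248.625 = 0.0458
  albino: (330 − 331.5)² / 331.5 = 0.0068
χ² = 0.0047 + 0.0458 + 0.0068 = 0.0573 ≈ 0.057

0.057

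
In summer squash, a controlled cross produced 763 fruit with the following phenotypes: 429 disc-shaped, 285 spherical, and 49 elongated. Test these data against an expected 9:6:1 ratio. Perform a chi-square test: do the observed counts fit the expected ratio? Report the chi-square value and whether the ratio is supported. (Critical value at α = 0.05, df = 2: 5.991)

0.041; consistent

Total ratio parts = 16. Expected numbers out of 763:
  disc-shaped: 763 × 9/16 = 429.1875
  spherical: 763 × 6/16 = 286.125
  elongated: 763 × 1/16 = 47.6875
χ² = Σ (O − E)² / E
  disc-shaped: (429 − 429.1875)² / 429.1875 = 0.0001
  spherical: (285 − 286.125)² / 286.125 = 0.0044
  elongated: (49 − 47.6875)² / 47.6875 = 0.0361
χ² = 0.0001 + 0.0044 + 0.0361 = 0.0406 ≈ 0.041
Degrees of freedom = 3 − 1 = 2; critical value at α = 0.05 is 5.991.
Since 0.041 < 5.991, we fail to reject the null hypothesis — the data are consistent with the 9:6:1 ratio.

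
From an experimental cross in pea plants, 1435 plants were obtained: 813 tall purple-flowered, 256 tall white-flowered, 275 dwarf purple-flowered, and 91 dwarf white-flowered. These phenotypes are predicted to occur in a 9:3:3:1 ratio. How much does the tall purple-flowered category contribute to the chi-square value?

Under the 9:3:3:1 hypothesis (Σ ratio = 16, N = 1435):
  tall purple-flowered: 1435 × 9/16 = 807.1875
  tall white-flowered: 1435 × 3/16 = 269.0625
  dwarf purple-flowered: 1435 × 3/16 = 269.0625
  dwarf white-flowered: 1435 × 1/16 = 89.6875
Contribution of tall purple-flowered: (813 − 807.1875)² / 807.1875 = 0.0419

0.042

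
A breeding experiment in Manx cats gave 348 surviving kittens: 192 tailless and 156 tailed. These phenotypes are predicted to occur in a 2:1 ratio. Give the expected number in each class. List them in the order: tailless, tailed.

232, 116

Total ratio parts = 3. Expected numbers out of 348:
  tailless: 348 × 2/3 = 232
  tailed: 348 × 1/3 = 116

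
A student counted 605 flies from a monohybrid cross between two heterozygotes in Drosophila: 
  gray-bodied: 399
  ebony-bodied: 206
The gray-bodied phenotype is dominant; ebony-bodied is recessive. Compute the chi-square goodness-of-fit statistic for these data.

For a monohybrid cross between heterozygotes with complete dominance, the expected phenotypic ratio is 3:1.
Expected counts for N = 605 under a 3:1 ratio (total parts = 4):
  gray-bodied: 605 × 3/4 = 453.75
  ebony-bodied: 605 × 1/4 = 151.25
χ² = Σ (O − E)² / E
  gray-bodied: (399 − 453.75)² / 453.75 = 6.6062
  ebony-bodied: (206 − 151.25)² / 151.25 = 19.8186
χ² = 6.6062 + 19.8186 = 26.4248 ≈ 26.425

26.425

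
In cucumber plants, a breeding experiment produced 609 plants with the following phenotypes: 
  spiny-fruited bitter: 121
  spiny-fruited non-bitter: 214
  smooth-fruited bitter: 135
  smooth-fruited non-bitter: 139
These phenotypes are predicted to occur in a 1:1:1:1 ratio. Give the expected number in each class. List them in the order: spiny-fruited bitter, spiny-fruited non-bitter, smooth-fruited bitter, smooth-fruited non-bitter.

Under the 1:1:1:1 hypothesis (Σ ratio = 4, N = 609):
  spiny-fruited bitter: 609 × 1/4 = 152.25
  spiny-fruited non-bitter: 609 × 1/4 = 152.25
  smooth-fruited bitter: 609 × 1/4 = 152.25
  smooth-fruited non-bitter: 609 × 1/4 = 152.25

152.25, 152.25, 152.25, 152.25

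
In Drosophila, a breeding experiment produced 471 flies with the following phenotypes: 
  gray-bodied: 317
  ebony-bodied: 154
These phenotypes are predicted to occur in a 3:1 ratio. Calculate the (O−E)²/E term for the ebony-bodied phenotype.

Under the 3:1 hypothesis (Σ ratio = 4, N = 471):
  gray-bodied: 471 × 3/4 = 353.25
  ebony-bodied: 471 × 1/4 = 117.75
Contribution of ebony-bodied: (154 − 117.75)² / 117.75 = 11.1598

11.160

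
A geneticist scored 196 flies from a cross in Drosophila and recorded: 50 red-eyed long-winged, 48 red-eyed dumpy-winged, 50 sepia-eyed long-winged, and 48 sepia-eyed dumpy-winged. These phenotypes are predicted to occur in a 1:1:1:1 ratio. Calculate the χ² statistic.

Total ratio parts = 4. Expected numbers out of 196:
  red-eyed long-winged: 196 × 1/4 = 49
  red-eyed dumpy-winged: 196 × 1/4 = 49
  sepia-eyed long-winged: 196 × 1/4 = 49
  sepia-eyed dumpy-winged: 196 × 1/4 = 49
χ² = Σ (O − E)² / E
  red-eyed long-winged: (50 − 49)² / 49 = 0.0204
  red-eyed dumpy-winged: (48 − 49)² / 49 = 0.0204
  sepia-eyed long-winged: (50 − 49)² / 49 = 0.0204
  sepia-eyed dumpy-winged: (48 − 49)² / 49 = 0.0204
χ² = 0.0204 + 0.0204 + 0.0204 + 0.0204 = 0.0816 ≈ 0.082

0.082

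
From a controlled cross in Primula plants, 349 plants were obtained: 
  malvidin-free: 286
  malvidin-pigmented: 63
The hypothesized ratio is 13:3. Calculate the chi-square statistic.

The 13:3 ratio has 16 parts, so with N = 349 the expected counts are:
  malvidin-free: 349 × 13/16 = 283.5625
  malvidin-pigmented: 349 × 3/16 = 65.4375
χ² = Σ (O − E)² / E
  malvidin-free: (286 − 283.5625)² / 283.5625 = 0.0210
  malvidin-pigmented: (63 − 65.4375)² / 65.4375 = 0.0908
χ² = 0.0210 + 0.0908 = 0.1118 ≈ 0.112

0.112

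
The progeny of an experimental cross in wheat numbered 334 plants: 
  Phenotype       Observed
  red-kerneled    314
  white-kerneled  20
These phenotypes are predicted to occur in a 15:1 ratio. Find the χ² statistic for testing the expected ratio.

Expected counts for N = 334 under a 15:1 ratio (total parts = 16):
  red-kerneled: 334 × 15/16 = 313.125
  white-kerneled: 334 × 1/16 = 20.875
χ² = Σ (O − E)² / E
  red-kerneled: (314 − 313.125)² / 313.125 = 0.0024
  white-kerneled: (20 − 20.875)² / 20.875 = 0.0367
χ² = 0.0024 + 0.0367 = 0.0391 ≈ 0.039

0.039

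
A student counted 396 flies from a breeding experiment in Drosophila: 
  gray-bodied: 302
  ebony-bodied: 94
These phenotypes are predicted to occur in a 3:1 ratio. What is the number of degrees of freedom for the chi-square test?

A goodness-of-fit test with 2 phenotype classes has df = 2 − 1 = 1.

1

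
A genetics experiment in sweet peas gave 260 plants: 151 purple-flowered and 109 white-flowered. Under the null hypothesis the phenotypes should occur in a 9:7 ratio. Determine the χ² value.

Total ratio parts = 16. Expected numbers out of 260:
  purple-flowered: 260 × 9/16 = 146.25
  white-flowered: 260 × 7/16 = 113.75
χ² = Σ (O − E)² / E
  purple-flowered: (151 − 146.25)² / 146.25 = 0.1543
  white-flowered: (109 − 113.75)² / 113.75 = 0.1984
χ² = 0.1543 + 0.1984 = 0.3527 ≈ 0.353

0.353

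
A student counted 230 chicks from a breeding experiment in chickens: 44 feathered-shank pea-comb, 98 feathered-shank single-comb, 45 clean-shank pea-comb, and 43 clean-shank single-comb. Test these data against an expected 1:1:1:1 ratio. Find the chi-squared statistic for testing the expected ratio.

38.070

Total ratio parts = 4. Expected numbers out of 230:
  feathered-shank pea-comb: 230 × 1/4 = 57.5
  feathered-shank single-comb: 230 × 1/4 = 57.5
  clean-shank pea-comb: 230 × 1/4 = 57.5
  clean-shank single-comb: 230 × 1/4 = 57.5
χ² = Σ (O − E)² / E
  feathered-shank pea-comb: (44 − 57.5)² / 57.5 = 3.1696
  feathered-shank single-comb: (98 − 57.5)² / 57.5 = 28.5261
  clean-shank pea-comb: (45 − 57.5)² / 57.5 = 2.7174
  clean-shank single-comb: (43 − 57.5)² / 57.5 = 3.6565
χ² = 3.1696 + 28.5261 + 2.7174 + 3.6565 = 38.0696 ≈ 38.070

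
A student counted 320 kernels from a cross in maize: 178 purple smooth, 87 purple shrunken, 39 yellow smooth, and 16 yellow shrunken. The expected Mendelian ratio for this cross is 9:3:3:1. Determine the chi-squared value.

Total ratio parts = 16. Expected numbers out of 320:
  purple smooth: 320 × 9/16 = 180
  purple shrunken: 320 × 3/16 = 60
  yellow smooth: 320 × 3/16 = 60
  yellow shrunken: 320 × 1/16 = 20
χ² = Σ (O − E)² / E
  purple smooth: (178 − 180)² / 180 = 0.0222
  purple shrunken: (87 − 60)² / 60 = 12.1500
  yellow smooth: (39 − 60)² / 60 = 7.3500
  yellow shrunken: (16 − 20)² / 20 = 0.8000
χ² = 0.0222 + 12.1500 + 7.3500 + 0.8000 = 20.3222 ≈ 20.322

20.322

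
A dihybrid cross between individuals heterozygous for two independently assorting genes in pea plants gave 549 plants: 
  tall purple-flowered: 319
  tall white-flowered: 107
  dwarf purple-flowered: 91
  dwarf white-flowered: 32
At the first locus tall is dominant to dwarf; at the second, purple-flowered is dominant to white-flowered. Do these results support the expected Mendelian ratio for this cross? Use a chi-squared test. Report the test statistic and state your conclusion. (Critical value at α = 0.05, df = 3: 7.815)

A dihybrid F₂ with independent assortment and complete dominance at both loci gives a 9:3:3:1 phenotypic ratio.
Expected counts for N = 549 under a 9:3:3:1 ratio (total parts = 16):
  tall purple-flowered: 549 × 9/16 = 308.8125
  tall white-flowered: 549 × 3/16 = 102.9375
  dwarf purple-flowered: 549 × 3/16 = 102.9375
  dwarf white-flowered: 549 × 1/16 = 34.3125
χ² = Σ (O − E)² / E
  tall purple-flowered: (319 − 308.8125)² / 308.8125 = 0.3361
  tall white-flowered: (107 − 102.9375)² / 102.9375 = 0.1603
  dwarf purple-flowered: (91 − 102.9375)² / 102.9375 = 1.3844
  dwarf white-flowered: (32 − 34.3125)² / 34.3125 = 0.1559
χ² = 0.3361 + 0.1603 + 1.3844 + 0.1559 = 2.0367 ≈ 2.037
Degrees of freedom = 4 − 1 = 3; critical value at α = 0.05 is 7.815.
Since 2.037 < 7.815, we fail to reject the null hypothesis — the data are consistent with the 9:3:3:1 ratio.

2.037; consistent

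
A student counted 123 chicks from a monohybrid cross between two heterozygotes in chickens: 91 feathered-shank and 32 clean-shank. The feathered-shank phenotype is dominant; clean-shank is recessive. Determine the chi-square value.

0.068

For a monohybrid cross between heterozygotes with complete dominance, the expected phenotypic ratio is 3:1.
The 3:1 ratio has 4 parts, so with N = 123 the expected counts are:
  feathered-shank: 123 × 3/4 = 92.25
  clean-shank: 123 × 1/4 = 30.75
χ² = Σ (O − E)² / E
  feathered-shank: (91 − 92.25)² / 92.25 = 0.0169
  clean-shank: (32 − 30.75)² / 30.75 = 0.0508
χ² = 0.0169 + 0.0508 = 0.0677 ≈ 0.068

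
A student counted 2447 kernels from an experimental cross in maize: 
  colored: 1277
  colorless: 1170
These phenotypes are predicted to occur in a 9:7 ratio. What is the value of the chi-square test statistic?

16.420

Total ratio parts = 16. Expected numbers out of 2447:
  colored: 2447 × 9/16 = 1376.4375
  colorless: 2447 × 7/16 = 1070.5625
χ² = Σ (O − E)² / E
  colored: (1277 − 1376.4375)² / 1376.4375 = 7.1836
  colorless: (1170 − 1070.5625)² / 1070.5625 = 9.2361
χ² = 7.1836 + 9.2361 = 16.4197 ≈ 16.420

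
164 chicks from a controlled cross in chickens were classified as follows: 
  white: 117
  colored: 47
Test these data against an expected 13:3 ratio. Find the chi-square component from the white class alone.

Total ratio parts = 16. Expected numbers out of 164:
  white: 164 × 13/16 = 133.25
  colored: 164 × 3/16 = 30.75
Contribution of white: (117 − 133.25)² / 133.25 = 1.9817

1.982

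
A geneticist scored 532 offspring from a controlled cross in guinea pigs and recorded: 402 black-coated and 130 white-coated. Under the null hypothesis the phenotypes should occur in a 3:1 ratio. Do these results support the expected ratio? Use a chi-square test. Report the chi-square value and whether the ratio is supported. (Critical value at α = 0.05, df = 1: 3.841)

0.090; consistent

Under the 3:1 hypothesis (Σ ratio = 4, N = 532):
  black-coated: 532 × 3/4 = 399
  white-coated: 532 × 1/4 = 133
χ² = Σ (O − E)² / E
  black-coated: (402 − 399)² / 399 = 0.0226
  white-coated: (130 − 133)² / 133 = 0.0677
χ² = 0.0226 + 0.0677 = 0.0903 ≈ 0.090
Degrees of freedom = 2 − 1 = 1; critical value at α = 0.05 is 3.841.
Since 0.090 < 3.841, we fail to reject the null hypothesis — the data are consistent with the 3:1 ratio.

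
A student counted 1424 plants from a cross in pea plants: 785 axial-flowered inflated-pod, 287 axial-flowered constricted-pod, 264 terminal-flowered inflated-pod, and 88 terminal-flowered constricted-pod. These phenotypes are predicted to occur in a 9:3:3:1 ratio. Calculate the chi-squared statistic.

The 9:3:3:1 ratio has 16 parts, so with N = 1424 the expected counts are:
  axial-flowered inflated-pod: 1424 × 9/16 = 801
  axial-flowered constricted-pod: 1424 × 3/16 = 267
  terminal-flowered inflated-pod: 1424 × 3/16 = 267
  terminal-flowered constricted-pod: 1424 × 1/16 = 89
χ² = Σ (O − E)² / E
  axial-flowered inflated-pod: (785 − 801)² / 801 = 0.3196
  axial-flowered constricted-pod: (287 − 267)² / 267 = 1.4981
  terminal-flowered inflated-pod: (264 − 267)² / 267 = 0.0337
  terminal-flowered constricted-pod: (88 − 89)² / 89 = 0.0112
χ² = 0.3196 + 1.4981 + 0.0337 + 0.0112 = 1.8626 ≈ 1.863

1.863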